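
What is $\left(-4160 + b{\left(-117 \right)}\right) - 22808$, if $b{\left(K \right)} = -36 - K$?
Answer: $-26887$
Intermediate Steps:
$\left(-4160 + b{\left(-117 \right)}\right) - 22808 = \left(-4160 - -81\right) - 22808 = \left(-4160 + \left(-36 + 117\right)\right) - 22808 = \left(-4160 + 81\right) - 22808 = -4079 - 22808 = -26887$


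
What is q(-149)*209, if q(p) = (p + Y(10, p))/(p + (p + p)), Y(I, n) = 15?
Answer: 28006/447 ≈ 62.653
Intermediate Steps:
q(p) = (15 + p)/(3*p) (q(p) = (p + 15)/(p + (p + p)) = (15 + p)/(p + 2*p) = (15 + p)/((3*p)) = (15 + p)*(1/(3*p)) = (15 + p)/(3*p))
q(-149)*209 = ((⅓)*(15 - 149)/(-149))*209 = ((⅓)*(-1/149)*(-134))*209 = (134/447)*209 = 28006/447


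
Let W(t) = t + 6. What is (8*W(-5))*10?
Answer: 80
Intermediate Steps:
W(t) = 6 + t
(8*W(-5))*10 = (8*(6 - 5))*10 = (8*1)*10 = 8*10 = 80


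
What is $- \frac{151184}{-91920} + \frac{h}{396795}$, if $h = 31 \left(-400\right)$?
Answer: $\frac{245205197}{151972485} \approx 1.6135$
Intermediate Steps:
$h = -12400$
$- \frac{151184}{-91920} + \frac{h}{396795} = - \frac{151184}{-91920} - \frac{12400}{396795} = \left(-151184\right) \left(- \frac{1}{91920}\right) - \frac{2480}{79359} = \frac{9449}{5745} - \frac{2480}{79359} = \frac{245205197}{151972485}$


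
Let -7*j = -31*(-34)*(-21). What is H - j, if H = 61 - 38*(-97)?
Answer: 585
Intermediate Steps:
j = 3162 (j = -(-31*(-34))*(-21)/7 = -1054*(-21)/7 = -1/7*(-22134) = 3162)
H = 3747 (H = 61 + 3686 = 3747)
H - j = 3747 - 1*3162 = 3747 - 3162 = 585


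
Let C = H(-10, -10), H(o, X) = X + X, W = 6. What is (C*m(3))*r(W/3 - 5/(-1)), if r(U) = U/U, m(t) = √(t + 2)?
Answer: -20*√5 ≈ -44.721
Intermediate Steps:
H(o, X) = 2*X
C = -20 (C = 2*(-10) = -20)
m(t) = √(2 + t)
r(U) = 1
(C*m(3))*r(W/3 - 5/(-1)) = -20*√(2 + 3)*1 = -20*√5*1 = -20*√5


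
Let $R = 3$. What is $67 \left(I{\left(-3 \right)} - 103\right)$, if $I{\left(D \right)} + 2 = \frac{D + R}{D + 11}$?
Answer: $-7035$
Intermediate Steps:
$I{\left(D \right)} = -2 + \frac{3 + D}{11 + D}$ ($I{\left(D \right)} = -2 + \frac{D + 3}{D + 11} = -2 + \frac{3 + D}{11 + D}$)
$67 \left(I{\left(-3 \right)} - 103\right) = 67 \left(\frac{-19 - -3}{11 - 3} - 103\right) = 67 \left(\frac{-19 + 3}{8} - 103\right) = 67 \left(\frac{1}{8} \left(-16\right) - 103\right) = 67 \left(-2 - 103\right) = 67 \left(-105\right) = -7035$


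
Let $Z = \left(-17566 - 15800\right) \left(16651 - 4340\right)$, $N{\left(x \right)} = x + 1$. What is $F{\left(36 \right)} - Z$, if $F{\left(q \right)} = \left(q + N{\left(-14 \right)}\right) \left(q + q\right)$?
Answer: $410770482$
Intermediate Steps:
$N{\left(x \right)} = 1 + x$
$F{\left(q \right)} = 2 q \left(-13 + q\right)$ ($F{\left(q \right)} = \left(q + \left(1 - 14\right)\right) \left(q + q\right) = \left(q - 13\right) 2 q = \left(-13 + q\right) 2 q = 2 q \left(-13 + q\right)$)
$Z = -410768826$ ($Z = \left(-33366\right) 12311 = -410768826$)
$F{\left(36 \right)} - Z = 2 \cdot 36 \left(-13 + 36\right) - -410768826 = 2 \cdot 36 \cdot 23 + 410768826 = 1656 + 410768826 = 410770482$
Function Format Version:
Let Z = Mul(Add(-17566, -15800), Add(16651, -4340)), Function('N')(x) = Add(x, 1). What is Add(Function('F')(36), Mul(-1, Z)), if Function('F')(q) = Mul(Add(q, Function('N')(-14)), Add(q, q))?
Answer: 410770482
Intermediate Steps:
Function('N')(x) = Add(1, x)
Function('F')(q) = Mul(2, q, Add(-13, q)) (Function('F')(q) = Mul(Add(q, Add(1, -14)), Add(q, q)) = Mul(Add(q, -13), Mul(2, q)) = Mul(Add(-13, q), Mul(2, q)) = Mul(2, q, Add(-13, q)))
Z = -410768826 (Z = Mul(-33366, 12311) = -410768826)
Add(Function('F')(36), Mul(-1, Z)) = Add(Mul(2, 36, Add(-13, 36)), Mul(-1, -410768826)) = Add(Mul(2, 36, 23), 410768826) = Add(1656, 410768826) = 410770482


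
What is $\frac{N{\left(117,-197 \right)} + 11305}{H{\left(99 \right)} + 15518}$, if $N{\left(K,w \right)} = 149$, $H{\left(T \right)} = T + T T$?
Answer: $\frac{5727}{12709} \approx 0.45063$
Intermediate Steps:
$H{\left(T \right)} = T + T^{2}$
$\frac{N{\left(117,-197 \right)} + 11305}{H{\left(99 \right)} + 15518} = \frac{149 + 11305}{99 \left(1 + 99\right) + 15518} = \frac{11454}{99 \cdot 100 + 15518} = \frac{11454}{9900 + 15518} = \frac{11454}{25418} = 11454 \cdot \frac{1}{25418} = \frac{5727}{12709}$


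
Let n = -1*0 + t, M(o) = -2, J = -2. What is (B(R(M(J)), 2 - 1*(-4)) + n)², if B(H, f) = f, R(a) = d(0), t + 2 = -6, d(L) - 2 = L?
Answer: 4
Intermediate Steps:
d(L) = 2 + L
t = -8 (t = -2 - 6 = -8)
R(a) = 2 (R(a) = 2 + 0 = 2)
n = -8 (n = -1*0 - 8 = 0 - 8 = -8)
(B(R(M(J)), 2 - 1*(-4)) + n)² = ((2 - 1*(-4)) - 8)² = ((2 + 4) - 8)² = (6 - 8)² = (-2)² = 4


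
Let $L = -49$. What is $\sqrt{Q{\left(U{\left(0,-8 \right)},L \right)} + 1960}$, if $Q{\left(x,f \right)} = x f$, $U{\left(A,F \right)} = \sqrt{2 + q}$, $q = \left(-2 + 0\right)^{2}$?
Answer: $7 \sqrt{40 - \sqrt{6}} \approx 42.895$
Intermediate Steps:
$q = 4$ ($q = \left(-2\right)^{2} = 4$)
$U{\left(A,F \right)} = \sqrt{6}$ ($U{\left(A,F \right)} = \sqrt{2 + 4} = \sqrt{6}$)
$Q{\left(x,f \right)} = f x$
$\sqrt{Q{\left(U{\left(0,-8 \right)},L \right)} + 1960} = \sqrt{- 49 \sqrt{6} + 1960} = \sqrt{1960 - 49 \sqrt{6}}$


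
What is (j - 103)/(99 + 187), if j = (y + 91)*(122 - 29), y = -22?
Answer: 287/13 ≈ 22.077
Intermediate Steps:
j = 6417 (j = (-22 + 91)*(122 - 29) = 69*93 = 6417)
(j - 103)/(99 + 187) = (6417 - 103)/(99 + 187) = 6314/286 = 6314*(1/286) = 287/13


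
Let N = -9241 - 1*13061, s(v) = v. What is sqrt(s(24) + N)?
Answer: I*sqrt(22278) ≈ 149.26*I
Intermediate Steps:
N = -22302 (N = -9241 - 13061 = -22302)
sqrt(s(24) + N) = sqrt(24 - 22302) = sqrt(-22278) = I*sqrt(22278)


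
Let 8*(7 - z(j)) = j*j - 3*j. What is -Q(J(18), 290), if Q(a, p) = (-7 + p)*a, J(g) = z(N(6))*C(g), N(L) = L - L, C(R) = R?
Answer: -35658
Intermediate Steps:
N(L) = 0
z(j) = 7 - j²/8 + 3*j/8 (z(j) = 7 - (j*j - 3*j)/8 = 7 - (j² - 3*j)/8 = 7 + (-j²/8 + 3*j/8) = 7 - j²/8 + 3*j/8)
J(g) = 7*g (J(g) = (7 - ⅛*0² + (3/8)*0)*g = (7 - ⅛*0 + 0)*g = (7 + 0 + 0)*g = 7*g)
Q(a, p) = a*(-7 + p)
-Q(J(18), 290) = -7*18*(-7 + 290) = -126*283 = -1*35658 = -35658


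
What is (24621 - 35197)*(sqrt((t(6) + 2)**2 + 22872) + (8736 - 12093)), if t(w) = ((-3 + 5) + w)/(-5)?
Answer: 35503632 - 21152*sqrt(142951)/5 ≈ 3.3904e+7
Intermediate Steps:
t(w) = -2/5 - w/5 (t(w) = (2 + w)*(-1/5) = -2/5 - w/5)
(24621 - 35197)*(sqrt((t(6) + 2)**2 + 22872) + (8736 - 12093)) = (24621 - 35197)*(sqrt(((-2/5 - 1/5*6) + 2)**2 + 22872) + (8736 - 12093)) = -10576*(sqrt(((-2/5 - 6/5) + 2)**2 + 22872) - 3357) = -10576*(sqrt((-8/5 + 2)**2 + 22872) - 3357) = -10576*(sqrt((2/5)**2 + 22872) - 3357) = -10576*(sqrt(4/25 + 22872) - 3357) = -10576*(sqrt(571804/25) - 3357) = -10576*(2*sqrt(142951)/5 - 3357) = -10576*(-3357 + 2*sqrt(142951)/5) = 35503632 - 21152*sqrt(142951)/5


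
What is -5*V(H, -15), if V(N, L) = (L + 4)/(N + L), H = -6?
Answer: -55/21 ≈ -2.6190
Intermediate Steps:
V(N, L) = (4 + L)/(L + N)
-5*V(H, -15) = -5*(4 - 15)/(-15 - 6) = -5*(-11)/(-21) = -(-5)*(-11)/21 = -5*11/21 = -55/21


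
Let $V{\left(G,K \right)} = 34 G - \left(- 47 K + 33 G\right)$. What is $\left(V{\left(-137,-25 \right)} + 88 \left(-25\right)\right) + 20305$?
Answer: $16793$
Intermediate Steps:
$V{\left(G,K \right)} = G + 47 K$ ($V{\left(G,K \right)} = 34 G - \left(- 47 K + 33 G\right) = G + 47 K$)
$\left(V{\left(-137,-25 \right)} + 88 \left(-25\right)\right) + 20305 = \left(\left(-137 + 47 \left(-25\right)\right) + 88 \left(-25\right)\right) + 20305 = \left(\left(-137 - 1175\right) - 2200\right) + 20305 = \left(-1312 - 2200\right) + 20305 = -3512 + 20305 = 16793$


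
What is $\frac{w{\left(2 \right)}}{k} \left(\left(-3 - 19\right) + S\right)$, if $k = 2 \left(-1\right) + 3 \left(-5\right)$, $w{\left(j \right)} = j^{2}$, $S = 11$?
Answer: $\frac{44}{17} \approx 2.5882$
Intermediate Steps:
$k = -17$ ($k = -2 - 15 = -17$)
$\frac{w{\left(2 \right)}}{k} \left(\left(-3 - 19\right) + S\right) = \frac{2^{2}}{-17} \left(\left(-3 - 19\right) + 11\right) = 4 \left(- \frac{1}{17}\right) \left(-22 + 11\right) = \left(- \frac{4}{17}\right) \left(-11\right) = \frac{44}{17}$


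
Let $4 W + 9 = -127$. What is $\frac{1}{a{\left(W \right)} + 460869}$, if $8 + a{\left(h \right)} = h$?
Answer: $\frac{1}{460827} \approx 2.17 \cdot 10^{-6}$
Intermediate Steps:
$W = -34$ ($W = - \frac{9}{4} + \frac{1}{4} \left(-127\right) = - \frac{9}{4} - \frac{127}{4} = -34$)
$a{\left(h \right)} = -8 + h$
$\frac{1}{a{\left(W \right)} + 460869} = \frac{1}{\left(-8 - 34\right) + 460869} = \frac{1}{-42 + 460869} = \frac{1}{460827}$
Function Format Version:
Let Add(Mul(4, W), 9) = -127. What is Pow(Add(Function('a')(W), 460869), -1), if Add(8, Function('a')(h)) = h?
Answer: Rational(1, 460827) ≈ 2.1700e-6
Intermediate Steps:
W = -34 (W = Add(Rational(-9, 4), Mul(Rational(1, 4), -127)) = Add(Rational(-9, 4), Rational(-127, 4)) = -34)
Function('a')(h) = Add(-8, h)
Pow(Add(Function('a')(W), 460869), -1) = Pow(Add(Add(-8, -34), 460869), -1) = Pow(Add(-42, 460869), -1) = Pow(460827, -1) = Rational(1, 460827)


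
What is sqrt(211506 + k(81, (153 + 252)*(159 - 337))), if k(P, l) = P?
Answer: sqrt(211587) ≈ 459.99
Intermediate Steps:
sqrt(211506 + k(81, (153 + 252)*(159 - 337))) = sqrt(211506 + 81) = sqrt(211587)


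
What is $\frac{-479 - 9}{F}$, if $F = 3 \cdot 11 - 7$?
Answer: $- \frac{244}{13} \approx -18.769$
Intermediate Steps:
$F = 26$ ($F = 33 - 7 = 26$)
$\frac{-479 - 9}{F} = \frac{-479 - 9}{26} = \left(-488\right) \frac{1}{26} = - \frac{244}{13}$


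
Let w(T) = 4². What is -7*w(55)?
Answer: -112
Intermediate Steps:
w(T) = 16
-7*w(55) = -7*16 = -112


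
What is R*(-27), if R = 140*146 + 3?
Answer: -551961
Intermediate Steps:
R = 20443 (R = 20440 + 3 = 20443)
R*(-27) = 20443*(-27) = -551961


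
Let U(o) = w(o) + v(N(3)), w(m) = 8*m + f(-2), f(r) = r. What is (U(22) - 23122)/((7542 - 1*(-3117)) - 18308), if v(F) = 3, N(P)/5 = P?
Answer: 22945/7649 ≈ 2.9997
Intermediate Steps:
w(m) = -2 + 8*m (w(m) = 8*m - 2 = -2 + 8*m)
N(P) = 5*P
U(o) = 1 + 8*o (U(o) = (-2 + 8*o) + 3 = 1 + 8*o)
(U(22) - 23122)/((7542 - 1*(-3117)) - 18308) = ((1 + 8*22) - 23122)/((7542 - 1*(-3117)) - 18308) = ((1 + 176) - 23122)/((7542 + 3117) - 18308) = (177 - 23122)/(10659 - 18308) = -22945/(-7649) = -22945*(-1/7649) = 22945/7649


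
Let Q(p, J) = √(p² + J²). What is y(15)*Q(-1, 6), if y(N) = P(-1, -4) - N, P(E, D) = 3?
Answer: -12*√37 ≈ -72.993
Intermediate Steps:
Q(p, J) = √(J² + p²)
y(N) = 3 - N
y(15)*Q(-1, 6) = (3 - 1*15)*√(6² + (-1)²) = (3 - 15)*√(36 + 1) = -12*√37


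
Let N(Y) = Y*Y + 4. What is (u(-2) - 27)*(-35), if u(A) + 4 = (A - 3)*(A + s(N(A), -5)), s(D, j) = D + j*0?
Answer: 2135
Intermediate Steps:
N(Y) = 4 + Y**2 (N(Y) = Y**2 + 4 = 4 + Y**2)
s(D, j) = D (s(D, j) = D + 0 = D)
u(A) = -4 + (-3 + A)*(4 + A + A**2) (u(A) = -4 + (A - 3)*(A + (4 + A**2)) = -4 + (-3 + A)*(4 + A + A**2))
(u(-2) - 27)*(-35) = ((-16 - 2 + (-2)**3 - 2*(-2)**2) - 27)*(-35) = ((-16 - 2 - 8 - 2*4) - 27)*(-35) = ((-16 - 2 - 8 - 8) - 27)*(-35) = (-34 - 27)*(-35) = -61*(-35) = 2135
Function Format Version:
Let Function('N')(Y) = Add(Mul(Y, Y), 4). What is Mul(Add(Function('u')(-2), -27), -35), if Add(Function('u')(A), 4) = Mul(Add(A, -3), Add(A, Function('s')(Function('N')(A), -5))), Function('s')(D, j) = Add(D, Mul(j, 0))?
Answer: 2135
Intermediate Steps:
Function('N')(Y) = Add(4, Pow(Y, 2)) (Function('N')(Y) = Add(Pow(Y, 2), 4) = Add(4, Pow(Y, 2)))
Function('s')(D, j) = D (Function('s')(D, j) = Add(D, 0) = D)
Function('u')(A) = Add(-4, Mul(Add(-3, A), Add(4, A, Pow(A, 2)))) (Function('u')(A) = Add(-4, Mul(Add(A, -3), Add(A, Add(4, Pow(A, 2))))) = Add(-4, Mul(Add(-3, A), Add(4, A, Pow(A, 2)))))
Mul(Add(Function('u')(-2), -27), -35) = Mul(Add(Add(-16, -2, Pow(-2, 3), Mul(-2, Pow(-2, 2))), -27), -35) = Mul(Add(Add(-16, -2, -8, Mul(-2, 4)), -27), -35) = Mul(Add(Add(-16, -2, -8, -8), -27), -35) = Mul(Add(-34, -27), -35) = Mul(-61, -35) = 2135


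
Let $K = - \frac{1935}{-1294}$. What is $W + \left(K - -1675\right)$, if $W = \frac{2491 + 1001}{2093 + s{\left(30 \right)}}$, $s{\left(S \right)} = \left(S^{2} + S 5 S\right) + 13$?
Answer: $\frac{904884581}{539598} \approx 1677.0$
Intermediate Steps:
$K = \frac{1935}{1294}$ ($K = \left(-1935\right) \left(- \frac{1}{1294}\right) = \frac{1935}{1294} \approx 1.4954$)
$s{\left(S \right)} = 13 + 6 S^{2}$ ($s{\left(S \right)} = \left(S^{2} + 5 S S\right) + 13 = \left(S^{2} + 5 S^{2}\right) + 13 = 6 S^{2} + 13 = 13 + 6 S^{2}$)
$W = \frac{194}{417}$ ($W = \frac{2491 + 1001}{2093 + \left(13 + 6 \cdot 30^{2}\right)} = \frac{3492}{2093 + \left(13 + 6 \cdot 900\right)} = \frac{3492}{2093 + \left(13 + 5400\right)} = \frac{3492}{2093 + 5413} = \frac{3492}{7506} = 3492 \cdot \frac{1}{7506} = \frac{194}{417} \approx 0.46523$)
$W + \left(K - -1675\right) = \frac{194}{417} + \left(\frac{1935}{1294} - -1675\right) = \frac{194}{417} + \left(\frac{1935}{1294} + 1675\right) = \frac{194}{417} + \frac{2169385}{1294} = \frac{904884581}{539598}$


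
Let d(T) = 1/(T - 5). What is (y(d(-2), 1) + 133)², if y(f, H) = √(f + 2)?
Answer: (931 + √91)²/49 ≈ 18053.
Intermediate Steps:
d(T) = 1/(-5 + T)
y(f, H) = √(2 + f)
(y(d(-2), 1) + 133)² = (√(2 + 1/(-5 - 2)) + 133)² = (√(2 + 1/(-7)) + 133)² = (√(2 - ⅐) + 133)² = (√(13/7) + 133)² = (√91/7 + 133)² = (133 + √91/7)²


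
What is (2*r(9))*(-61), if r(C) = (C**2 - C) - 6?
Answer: -8052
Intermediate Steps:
r(C) = -6 + C**2 - C
(2*r(9))*(-61) = (2*(-6 + 9**2 - 1*9))*(-61) = (2*(-6 + 81 - 9))*(-61) = (2*66)*(-61) = 132*(-61) = -8052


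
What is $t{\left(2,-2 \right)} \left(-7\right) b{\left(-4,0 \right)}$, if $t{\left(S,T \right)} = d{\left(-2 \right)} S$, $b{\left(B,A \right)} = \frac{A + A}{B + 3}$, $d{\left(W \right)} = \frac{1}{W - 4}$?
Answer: $0$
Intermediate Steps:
$d{\left(W \right)} = \frac{1}{-4 + W}$
$b{\left(B,A \right)} = \frac{2 A}{3 + B}$
$t{\left(S,T \right)} = - \frac{S}{6}$ ($t{\left(S,T \right)} = \frac{S}{-4 - 2} = \frac{S}{-6} = - \frac{S}{6}$)
$t{\left(2,-2 \right)} \left(-7\right) b{\left(-4,0 \right)} = \left(- \frac{1}{6}\right) 2 \left(-7\right) 2 \cdot 0 \frac{1}{3 - 4} = \left(- \frac{1}{3}\right) \left(-7\right) 2 \cdot 0 \frac{1}{-1} = \frac{7 \cdot 2 \cdot 0 \left(-1\right)}{3} = \frac{7}{3} \cdot 0 = 0$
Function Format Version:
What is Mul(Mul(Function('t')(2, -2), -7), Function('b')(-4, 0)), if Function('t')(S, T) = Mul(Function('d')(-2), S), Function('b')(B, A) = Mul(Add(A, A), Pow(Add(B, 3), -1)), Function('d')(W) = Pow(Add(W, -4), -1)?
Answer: 0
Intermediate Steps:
Function('d')(W) = Pow(Add(-4, W), -1)
Function('b')(B, A) = Mul(2, A, Pow(Add(3, B), -1)) (Function('b')(B, A) = Mul(Mul(2, A), Pow(Add(3, B), -1)) = Mul(2, A, Pow(Add(3, B), -1)))
Function('t')(S, T) = Mul(Rational(-1, 6), S) (Function('t')(S, T) = Mul(Pow(Add(-4, -2), -1), S) = Mul(Pow(-6, -1), S) = Mul(Rational(-1, 6), S))
Mul(Mul(Function('t')(2, -2), -7), Function('b')(-4, 0)) = Mul(Mul(Mul(Rational(-1, 6), 2), -7), Mul(2, 0, Pow(Add(3, -4), -1))) = Mul(Mul(Rational(-1, 3), -7), Mul(2, 0, Pow(-1, -1))) = Mul(Rational(7, 3), Mul(2, 0, -1)) = Mul(Rational(7, 3), 0) = 0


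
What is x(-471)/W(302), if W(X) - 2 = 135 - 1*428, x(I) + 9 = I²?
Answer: -73944/97 ≈ -762.31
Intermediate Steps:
x(I) = -9 + I²
W(X) = -291 (W(X) = 2 + (135 - 1*428) = 2 + (135 - 428) = 2 - 293 = -291)
x(-471)/W(302) = (-9 + (-471)²)/(-291) = (-9 + 221841)*(-1/291) = 221832*(-1/291) = -73944/97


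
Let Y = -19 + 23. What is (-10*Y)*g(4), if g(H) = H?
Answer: -160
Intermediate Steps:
Y = 4
(-10*Y)*g(4) = -10*4*4 = -40*4 = -160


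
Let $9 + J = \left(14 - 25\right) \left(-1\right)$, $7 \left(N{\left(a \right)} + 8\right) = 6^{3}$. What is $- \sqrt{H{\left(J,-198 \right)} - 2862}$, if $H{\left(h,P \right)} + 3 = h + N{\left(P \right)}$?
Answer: $- \frac{141 i \sqrt{7}}{7} \approx - 53.293 i$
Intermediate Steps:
$N{\left(a \right)} = \frac{160}{7}$ ($N{\left(a \right)} = -8 + \frac{6^{3}}{7} = -8 + \frac{1}{7} \cdot 216 = -8 + \frac{216}{7} = \frac{160}{7}$)
$J = 2$ ($J = -9 + \left(14 - 25\right) \left(-1\right) = -9 - -11 = -9 + 11 = 2$)
$H{\left(h,P \right)} = \frac{139}{7} + h$ ($H{\left(h,P \right)} = -3 + \left(h + \frac{160}{7}\right) = -3 + \left(\frac{160}{7} + h\right) = \frac{139}{7} + h$)
$- \sqrt{H{\left(J,-198 \right)} - 2862} = - \sqrt{\left(\frac{139}{7} + 2\right) - 2862} = - \sqrt{\frac{153}{7} - 2862} = - \sqrt{- \frac{19881}{7}} = - \frac{141 i \sqrt{7}}{7}$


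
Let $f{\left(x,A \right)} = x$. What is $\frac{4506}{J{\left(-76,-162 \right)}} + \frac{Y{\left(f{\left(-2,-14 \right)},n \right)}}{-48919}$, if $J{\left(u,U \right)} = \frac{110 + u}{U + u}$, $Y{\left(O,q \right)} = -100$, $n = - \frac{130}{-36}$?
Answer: $- \frac{1543002998}{48919} \approx -31542.0$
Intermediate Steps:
$n = \frac{65}{18}$ ($n = \left(-130\right) \left(- \frac{1}{36}\right) = \frac{65}{18} \approx 3.6111$)
$J{\left(u,U \right)} = \frac{110 + u}{U + u}$
$\frac{4506}{J{\left(-76,-162 \right)}} + \frac{Y{\left(f{\left(-2,-14 \right)},n \right)}}{-48919} = \frac{4506}{\frac{1}{-162 - 76} \left(110 - 76\right)} - \frac{100}{-48919} = \frac{4506}{\frac{1}{-238} \cdot 34} - - \frac{100}{48919} = \frac{4506}{\left(- \frac{1}{238}\right) 34} + \frac{100}{48919} = \frac{4506}{- \frac{1}{7}} + \frac{100}{48919} = 4506 \left(-7\right) + \frac{100}{48919} = -31542 + \frac{100}{48919} = - \frac{1543002998}{48919}$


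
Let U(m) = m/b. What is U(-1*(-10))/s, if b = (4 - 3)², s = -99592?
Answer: -5/49796 ≈ -0.00010041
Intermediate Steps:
b = 1 (b = 1² = 1)
U(m) = m (U(m) = m/1 = m*1 = m)
U(-1*(-10))/s = -1*(-10)/(-99592) = 10*(-1/99592) = -5/49796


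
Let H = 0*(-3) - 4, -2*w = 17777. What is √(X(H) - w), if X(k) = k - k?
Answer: √35554/2 ≈ 94.279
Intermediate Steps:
w = -17777/2 (w = -½*17777 = -17777/2 ≈ -8888.5)
H = -4 (H = 0 - 4 = -4)
X(k) = 0
√(X(H) - w) = √(0 - 1*(-17777/2)) = √(0 + 17777/2) = √(17777/2) = √35554/2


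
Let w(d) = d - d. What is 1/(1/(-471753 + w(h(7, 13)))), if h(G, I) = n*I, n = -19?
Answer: -471753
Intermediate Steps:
h(G, I) = -19*I
w(d) = 0
1/(1/(-471753 + w(h(7, 13)))) = 1/(1/(-471753 + 0)) = 1/(1/(-471753)) = 1/(-1/471753) = -471753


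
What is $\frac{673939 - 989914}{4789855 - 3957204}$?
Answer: $- \frac{315975}{832651} \approx -0.37948$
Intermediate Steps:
$\frac{673939 - 989914}{4789855 - 3957204} = - \frac{315975}{832651}$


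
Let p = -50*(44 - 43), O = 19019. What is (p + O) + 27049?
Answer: 46018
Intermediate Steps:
p = -50 (p = -50*1 = -50)
(p + O) + 27049 = (-50 + 19019) + 27049 = 18969 + 27049 = 46018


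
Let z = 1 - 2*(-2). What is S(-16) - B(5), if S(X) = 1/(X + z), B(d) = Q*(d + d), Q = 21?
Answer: -2311/11 ≈ -210.09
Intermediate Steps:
B(d) = 42*d (B(d) = 21*(d + d) = 21*(2*d) = 42*d)
z = 5 (z = 1 + 4 = 5)
S(X) = 1/(5 + X) (S(X) = 1/(X + 5) = 1/(5 + X))
S(-16) - B(5) = 1/(5 - 16) - 42*5 = 1/(-11) - 1*210 = -1/11 - 210 = -2311/11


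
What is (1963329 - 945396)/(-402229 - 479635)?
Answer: -1017933/881864 ≈ -1.1543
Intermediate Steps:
(1963329 - 945396)/(-402229 - 479635) = 1017933/(-881864) = 1017933*(-1/881864) = -1017933/881864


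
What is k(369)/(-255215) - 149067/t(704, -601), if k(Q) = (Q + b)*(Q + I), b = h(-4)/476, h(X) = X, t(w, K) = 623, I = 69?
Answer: -129692396901/540596413 ≈ -239.91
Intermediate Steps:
b = -1/119 (b = -4/476 = -4*1/476 = -1/119 ≈ -0.0084034)
k(Q) = (69 + Q)*(-1/119 + Q) (k(Q) = (Q - 1/119)*(Q + 69) = (-1/119 + Q)*(69 + Q) = (69 + Q)*(-1/119 + Q))
k(369)/(-255215) - 149067/t(704, -601) = (-69/119 + 369² + (8210/119)*369)/(-255215) - 149067/623 = (-69/119 + 136161 + 3029490/119)*(-1/255215) - 149067*1/623 = (19232580/119)*(-1/255215) - 149067/623 = -3846516/6074117 - 149067/623 = -129692396901/540596413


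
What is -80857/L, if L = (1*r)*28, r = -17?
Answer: 11551/68 ≈ 169.87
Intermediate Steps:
L = -476 (L = (1*(-17))*28 = -17*28 = -476)
-80857/L = -80857/(-476) = -80857*(-1/476) = 11551/68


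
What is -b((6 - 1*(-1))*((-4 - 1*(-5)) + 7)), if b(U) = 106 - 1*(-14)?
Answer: -120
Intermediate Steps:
b(U) = 120 (b(U) = 106 + 14 = 120)
-b((6 - 1*(-1))*((-4 - 1*(-5)) + 7)) = -1*120 = -120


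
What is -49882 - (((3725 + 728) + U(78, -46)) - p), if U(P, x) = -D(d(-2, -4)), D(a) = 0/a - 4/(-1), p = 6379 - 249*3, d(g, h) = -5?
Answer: -48699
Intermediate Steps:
p = 5632 (p = 6379 - 1*747 = 6379 - 747 = 5632)
D(a) = 4 (D(a) = 0 - 4*(-1) = 0 + 4 = 4)
U(P, x) = -4 (U(P, x) = -1*4 = -4)
-49882 - (((3725 + 728) + U(78, -46)) - p) = -49882 - (((3725 + 728) - 4) - 1*5632) = -49882 - ((4453 - 4) - 5632) = -49882 - (4449 - 5632) = -49882 - 1*(-1183) = -49882 + 1183 = -48699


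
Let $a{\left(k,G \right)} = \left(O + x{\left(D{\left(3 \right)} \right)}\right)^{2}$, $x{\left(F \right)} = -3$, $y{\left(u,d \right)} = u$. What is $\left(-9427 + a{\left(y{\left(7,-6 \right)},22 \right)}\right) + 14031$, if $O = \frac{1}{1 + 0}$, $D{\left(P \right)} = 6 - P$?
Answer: $4608$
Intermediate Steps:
$O = 1$ ($O = 1^{-1} = 1$)
$a{\left(k,G \right)} = 4$ ($a{\left(k,G \right)} = \left(1 - 3\right)^{2} = \left(-2\right)^{2} = 4$)
$\left(-9427 + a{\left(y{\left(7,-6 \right)},22 \right)}\right) + 14031 = \left(-9427 + 4\right) + 14031 = -9423 + 14031 = 4608$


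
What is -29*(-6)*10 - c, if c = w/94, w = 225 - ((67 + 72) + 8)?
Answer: 81741/47 ≈ 1739.2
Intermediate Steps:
w = 78 (w = 225 - (139 + 8) = 225 - 1*147 = 225 - 147 = 78)
c = 39/47 (c = 78/94 = 78*(1/94) = 39/47 ≈ 0.82979)
-29*(-6)*10 - c = -29*(-6)*10 - 1*39/47 = 174*10 - 39/47 = 1740 - 39/47 = 81741/47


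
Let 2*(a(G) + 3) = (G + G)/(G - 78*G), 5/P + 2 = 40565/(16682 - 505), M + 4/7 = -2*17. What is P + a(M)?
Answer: 617599/90321 ≈ 6.8378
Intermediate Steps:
M = -242/7 (M = -4/7 - 2*17 = -4/7 - 34 = -242/7 ≈ -34.571)
P = 11555/1173 (P = 5/(-2 + 40565/(16682 - 505)) = 5/(-2 + 40565/16177) = 5/(-2 + 40565*(1/16177)) = 5/(-2 + 5795/2311) = 5/(1173/2311) = 5*(2311/1173) = 11555/1173 ≈ 9.8508)
a(G) = -232/77 (a(G) = -3 + ((G + G)/(G - 78*G))/2 = -3 + ((2*G)/((-77*G)))/2 = -3 + ((2*G)*(-1/(77*G)))/2 = -3 + (½)*(-2/77) = -3 - 1/77 = -232/77)
P + a(M) = 11555/1173 - 232/77 = 617599/90321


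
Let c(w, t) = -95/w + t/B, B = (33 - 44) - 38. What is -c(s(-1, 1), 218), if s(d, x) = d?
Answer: -4437/49 ≈ -90.551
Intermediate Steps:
B = -49 (B = -11 - 38 = -49)
c(w, t) = -95/w - t/49 (c(w, t) = -95/w + t/(-49) = -95/w + t*(-1/49) = -95/w - t/49)
-c(s(-1, 1), 218) = -(-95/(-1) - 1/49*218) = -(-95*(-1) - 218/49) = -(95 - 218/49) = -1*4437/49 = -4437/49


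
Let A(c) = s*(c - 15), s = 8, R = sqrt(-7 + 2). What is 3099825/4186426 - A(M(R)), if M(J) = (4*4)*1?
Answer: -30391583/4186426 ≈ -7.2596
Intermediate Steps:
R = I*sqrt(5) (R = sqrt(-5) = I*sqrt(5) ≈ 2.2361*I)
M(J) = 16 (M(J) = 16*1 = 16)
A(c) = -120 + 8*c (A(c) = 8*(c - 15) = 8*(-15 + c) = -120 + 8*c)
3099825/4186426 - A(M(R)) = 3099825/4186426 - (-120 + 8*16) = 3099825*(1/4186426) - (-120 + 128) = 3099825/4186426 - 1*8 = 3099825/4186426 - 8 = -30391583/4186426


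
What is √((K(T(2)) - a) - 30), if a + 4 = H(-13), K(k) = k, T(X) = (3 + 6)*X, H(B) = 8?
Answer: 4*I ≈ 4.0*I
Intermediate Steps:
T(X) = 9*X
a = 4 (a = -4 + 8 = 4)
√((K(T(2)) - a) - 30) = √((9*2 - 1*4) - 30) = √((18 - 4) - 30) = √(14 - 30) = √(-16) = 4*I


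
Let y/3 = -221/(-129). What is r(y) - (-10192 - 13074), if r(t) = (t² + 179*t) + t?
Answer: 44778215/1849 ≈ 24218.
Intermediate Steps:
y = 221/43 (y = 3*(-221/(-129)) = 3*(-221*(-1/129)) = 3*(221/129) = 221/43 ≈ 5.1395)
r(t) = t² + 180*t
r(y) - (-10192 - 13074) = 221*(180 + 221/43)/43 - (-10192 - 13074) = (221/43)*(7961/43) - 1*(-23266) = 1759381/1849 + 23266 = 44778215/1849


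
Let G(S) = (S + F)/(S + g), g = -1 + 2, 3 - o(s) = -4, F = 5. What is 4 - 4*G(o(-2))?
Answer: -2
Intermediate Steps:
o(s) = 7 (o(s) = 3 - 1*(-4) = 3 + 4 = 7)
g = 1
G(S) = (5 + S)/(1 + S) (G(S) = (S + 5)/(S + 1) = (5 + S)/(1 + S))
4 - 4*G(o(-2)) = 4 - 4*(5 + 7)/(1 + 7) = 4 - 4*12/8 = 4 - 12/2 = 4 - 4*3/2 = 4 - 6 = -2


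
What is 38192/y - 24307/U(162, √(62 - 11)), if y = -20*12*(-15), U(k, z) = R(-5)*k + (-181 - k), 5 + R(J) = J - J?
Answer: 8221286/259425 ≈ 31.690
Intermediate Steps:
R(J) = -5 (R(J) = -5 + (J - J) = -5 + 0 = -5)
U(k, z) = -181 - 6*k (U(k, z) = -5*k + (-181 - k) = -181 - 6*k)
y = 3600 (y = -240*(-15) = 3600)
38192/y - 24307/U(162, √(62 - 11)) = 38192/3600 - 24307/(-181 - 6*162) = 38192*(1/3600) - 24307/(-181 - 972) = 2387/225 - 24307/(-1153) = 2387/225 - 24307*(-1/1153) = 2387/225 + 24307/1153 = 8221286/259425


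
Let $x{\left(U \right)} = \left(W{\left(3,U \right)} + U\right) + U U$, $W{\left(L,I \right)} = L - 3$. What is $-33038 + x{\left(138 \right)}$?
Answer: $-13856$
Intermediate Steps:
$W{\left(L,I \right)} = -3 + L$
$x{\left(U \right)} = U + U^{2}$ ($x{\left(U \right)} = \left(\left(-3 + 3\right) + U\right) + U U = \left(0 + U\right) + U^{2} = U + U^{2}$)
$-33038 + x{\left(138 \right)} = -33038 + 138 \left(1 + 138\right) = -33038 + 138 \cdot 139 = -33038 + 19182 = -13856$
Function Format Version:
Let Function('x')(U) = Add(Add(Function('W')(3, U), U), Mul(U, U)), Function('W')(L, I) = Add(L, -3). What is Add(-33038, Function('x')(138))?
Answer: -13856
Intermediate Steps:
Function('W')(L, I) = Add(-3, L)
Function('x')(U) = Add(U, Pow(U, 2)) (Function('x')(U) = Add(Add(Add(-3, 3), U), Mul(U, U)) = Add(Add(0, U), Pow(U, 2)) = Add(U, Pow(U, 2)))
Add(-33038, Function('x')(138)) = Add(-33038, Mul(138, Add(1, 138))) = Add(-33038, Mul(138, 139)) = Add(-33038, 19182) = -13856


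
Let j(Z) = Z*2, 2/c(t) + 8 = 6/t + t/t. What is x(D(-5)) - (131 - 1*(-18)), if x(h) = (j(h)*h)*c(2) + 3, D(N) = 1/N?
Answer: -3651/25 ≈ -146.04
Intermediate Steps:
c(t) = 2/(-7 + 6/t) (c(t) = 2/(-8 + (6/t + t/t)) = 2/(-8 + (6/t + 1)) = 2/(-8 + (1 + 6/t)) = 2/(-7 + 6/t))
j(Z) = 2*Z
x(h) = 3 - h² (x(h) = ((2*h)*h)*(-2*2/(-6 + 7*2)) + 3 = (2*h²)*(-2*2/(-6 + 14)) + 3 = (2*h²)*(-2*2/8) + 3 = (2*h²)*(-2*2*⅛) + 3 = (2*h²)*(-½) + 3 = -h² + 3 = 3 - h²)
x(D(-5)) - (131 - 1*(-18)) = (3 - (1/(-5))²) - (131 - 1*(-18)) = (3 - (-⅕)²) - (131 + 18) = (3 - 1*1/25) - 1*149 = (3 - 1/25) - 149 = 74/25 - 149 = -3651/25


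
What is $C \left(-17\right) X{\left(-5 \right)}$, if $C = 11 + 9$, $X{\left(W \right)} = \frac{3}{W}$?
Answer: $204$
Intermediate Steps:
$C = 20$
$C \left(-17\right) X{\left(-5 \right)} = 20 \left(-17\right) \frac{3}{-5} = - 340 \cdot 3 \left(- \frac{1}{5}\right) = \left(-340\right) \left(- \frac{3}{5}\right) = 204$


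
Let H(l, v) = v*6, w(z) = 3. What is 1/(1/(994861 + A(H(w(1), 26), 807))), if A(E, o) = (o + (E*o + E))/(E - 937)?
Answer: 776859586/781 ≈ 9.9470e+5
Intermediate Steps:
H(l, v) = 6*v
A(E, o) = (E + o + E*o)/(-937 + E) (A(E, o) = (o + (E + E*o))/(-937 + E) = (E + o + E*o)/(-937 + E))
1/(1/(994861 + A(H(w(1), 26), 807))) = 1/(1/(994861 + (6*26 + 807 + (6*26)*807)/(-937 + 6*26))) = 1/(1/(994861 + (156 + 807 + 156*807)/(-937 + 156))) = 1/(1/(994861 + (156 + 807 + 125892)/(-781))) = 1/(1/(994861 - 1/781*126855)) = 1/(1/(994861 - 126855/781)) = 1/(1/(776859586/781)) = 1/(781/776859586) = 776859586/781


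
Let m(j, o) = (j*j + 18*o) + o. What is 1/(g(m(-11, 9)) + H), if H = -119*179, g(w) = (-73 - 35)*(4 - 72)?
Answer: -1/13957 ≈ -7.1649e-5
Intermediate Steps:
m(j, o) = j**2 + 19*o (m(j, o) = (j**2 + 18*o) + o = j**2 + 19*o)
g(w) = 7344 (g(w) = -108*(-68) = 7344)
H = -21301
1/(g(m(-11, 9)) + H) = 1/(7344 - 21301) = 1/(-13957) = -1/13957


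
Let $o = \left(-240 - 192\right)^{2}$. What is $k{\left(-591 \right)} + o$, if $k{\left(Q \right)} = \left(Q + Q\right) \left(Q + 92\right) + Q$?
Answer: $775851$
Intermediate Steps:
$o = 186624$ ($o = \left(-432\right)^{2} = 186624$)
$k{\left(Q \right)} = Q + 2 Q \left(92 + Q\right)$ ($k{\left(Q \right)} = 2 Q \left(92 + Q\right) + Q = Q + 2 Q \left(92 + Q\right)$)
$k{\left(-591 \right)} + o = - 591 \left(185 + 2 \left(-591\right)\right) + 186624 = - 591 \left(185 - 1182\right) + 186624 = \left(-591\right) \left(-997\right) + 186624 = 589227 + 186624 = 775851$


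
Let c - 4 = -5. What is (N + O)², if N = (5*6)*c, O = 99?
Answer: 4761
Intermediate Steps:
c = -1 (c = 4 - 5 = -1)
N = -30 (N = (5*6)*(-1) = 30*(-1) = -30)
(N + O)² = (-30 + 99)² = 69² = 4761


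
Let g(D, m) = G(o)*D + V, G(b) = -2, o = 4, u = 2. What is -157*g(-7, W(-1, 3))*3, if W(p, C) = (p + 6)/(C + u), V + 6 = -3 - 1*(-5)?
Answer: -4710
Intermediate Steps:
V = -4 (V = -6 + (-3 - 1*(-5)) = -6 + (-3 + 5) = -6 + 2 = -4)
W(p, C) = (6 + p)/(2 + C) (W(p, C) = (p + 6)/(C + 2) = (6 + p)/(2 + C))
g(D, m) = -4 - 2*D (g(D, m) = -2*D - 4 = -4 - 2*D)
-157*g(-7, W(-1, 3))*3 = -157*(-4 - 2*(-7))*3 = -157*(-4 + 14)*3 = -1570*3 = -157*30 = -4710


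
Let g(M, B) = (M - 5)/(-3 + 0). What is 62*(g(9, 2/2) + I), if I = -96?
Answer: -18104/3 ≈ -6034.7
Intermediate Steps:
g(M, B) = 5/3 - M/3 (g(M, B) = (-5 + M)/(-3) = (-5 + M)*(-⅓) = 5/3 - M/3)
62*(g(9, 2/2) + I) = 62*((5/3 - ⅓*9) - 96) = 62*((5/3 - 3) - 96) = 62*(-4/3 - 96) = 62*(-292/3) = -18104/3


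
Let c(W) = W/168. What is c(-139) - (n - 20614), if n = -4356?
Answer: 4194821/168 ≈ 24969.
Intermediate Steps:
c(W) = W/168 (c(W) = W*(1/168) = W/168)
c(-139) - (n - 20614) = (1/168)*(-139) - (-4356 - 20614) = -139/168 - 1*(-24970) = -139/168 + 24970 = 4194821/168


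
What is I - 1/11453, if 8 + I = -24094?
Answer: -276040207/11453 ≈ -24102.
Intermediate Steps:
I = -24102 (I = -8 - 24094 = -24102)
I - 1/11453 = -24102 - 1/11453 = -276040207/11453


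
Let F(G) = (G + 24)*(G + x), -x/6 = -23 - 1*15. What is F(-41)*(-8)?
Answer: 25432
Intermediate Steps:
x = 228 (x = -6*(-23 - 1*15) = -6*(-23 - 15) = -6*(-38) = 228)
F(G) = (24 + G)*(228 + G) (F(G) = (G + 24)*(G + 228) = (24 + G)*(228 + G))
F(-41)*(-8) = (5472 + (-41)**2 + 252*(-41))*(-8) = (5472 + 1681 - 10332)*(-8) = -3179*(-8) = 25432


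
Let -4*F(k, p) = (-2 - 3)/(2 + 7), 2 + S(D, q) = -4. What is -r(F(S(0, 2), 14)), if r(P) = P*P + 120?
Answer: -155545/1296 ≈ -120.02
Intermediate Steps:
S(D, q) = -6 (S(D, q) = -2 - 4 = -6)
F(k, p) = 5/36 (F(k, p) = -(-2 - 3)/(4*(2 + 7)) = -(-5)/(4*9) = -¼*(-5/9) = 5/36)
r(P) = 120 + P² (r(P) = P² + 120 = 120 + P²)
-r(F(S(0, 2), 14)) = -(120 + (5/36)²) = -(120 + 25/1296) = -1*155545/1296 = -155545/1296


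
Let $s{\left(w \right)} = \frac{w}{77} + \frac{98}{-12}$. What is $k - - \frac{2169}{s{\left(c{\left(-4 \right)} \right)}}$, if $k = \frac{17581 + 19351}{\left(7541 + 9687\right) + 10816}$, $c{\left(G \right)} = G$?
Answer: $- \frac{6990511157}{26620767} \approx -262.6$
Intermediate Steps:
$s{\left(w \right)} = - \frac{49}{6} + \frac{w}{77}$ ($s{\left(w \right)} = w \frac{1}{77} + 98 \left(- \frac{1}{12}\right) = \frac{w}{77} - \frac{49}{6} = - \frac{49}{6} + \frac{w}{77}$)
$k = \frac{9233}{7011}$ ($k = \frac{36932}{17228 + 10816} = \frac{36932}{28044} = 36932 \cdot \frac{1}{28044} = \frac{9233}{7011} \approx 1.3169$)
$k - - \frac{2169}{s{\left(c{\left(-4 \right)} \right)}} = \frac{9233}{7011} - - \frac{2169}{- \frac{49}{6} + \frac{1}{77} \left(-4\right)} = \frac{9233}{7011} - - \frac{2169}{- \frac{49}{6} - \frac{4}{77}} = \frac{9233}{7011} - - \frac{2169}{- \frac{3797}{462}} = \frac{9233}{7011} - \left(-2169\right) \left(- \frac{462}{3797}\right) = \frac{9233}{7011} - \frac{1002078}{3797} = - \frac{6990511157}{26620767}$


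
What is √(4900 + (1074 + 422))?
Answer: 2*√1599 ≈ 79.975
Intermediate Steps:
√(4900 + (1074 + 422)) = √(4900 + 1496) = √6396 = 2*√1599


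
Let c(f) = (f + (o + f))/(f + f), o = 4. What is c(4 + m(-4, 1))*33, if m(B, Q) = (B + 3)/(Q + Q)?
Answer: 363/7 ≈ 51.857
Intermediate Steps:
m(B, Q) = (3 + B)/(2*Q) (m(B, Q) = (3 + B)/((2*Q)) = (3 + B)*(1/(2*Q)) = (3 + B)/(2*Q))
c(f) = (4 + 2*f)/(2*f) (c(f) = (f + (4 + f))/(f + f) = (4 + 2*f)/((2*f)) = (4 + 2*f)*(1/(2*f)) = (4 + 2*f)/(2*f))
c(4 + m(-4, 1))*33 = ((2 + (4 + (1/2)*(3 - 4)/1))/(4 + (1/2)*(3 - 4)/1))*33 = ((2 + (4 + (1/2)*1*(-1)))/(4 + (1/2)*1*(-1)))*33 = ((2 + (4 - 1/2))/(4 - 1/2))*33 = ((2 + 7/2)/(7/2))*33 = ((2/7)*(11/2))*33 = (11/7)*33 = 363/7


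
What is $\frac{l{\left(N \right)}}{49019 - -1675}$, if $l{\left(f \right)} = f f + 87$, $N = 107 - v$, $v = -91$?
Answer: $\frac{1871}{2414} \approx 0.77506$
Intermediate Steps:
$N = 198$ ($N = 107 - -91 = 107 + 91 = 198$)
$l{\left(f \right)} = 87 + f^{2}$ ($l{\left(f \right)} = f^{2} + 87 = 87 + f^{2}$)
$\frac{l{\left(N \right)}}{49019 - -1675} = \frac{87 + 198^{2}}{49019 - -1675} = \frac{87 + 39204}{49019 + 1675} = \frac{39291}{50694} = 39291 \cdot \frac{1}{50694} = \frac{1871}{2414}$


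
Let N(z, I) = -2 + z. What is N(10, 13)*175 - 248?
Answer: 1152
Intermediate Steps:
N(10, 13)*175 - 248 = (-2 + 10)*175 - 248 = 8*175 - 248 = 1400 - 248 = 1152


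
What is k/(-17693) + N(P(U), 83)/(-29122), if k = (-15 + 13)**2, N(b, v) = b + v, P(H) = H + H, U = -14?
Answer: -1089603/515255546 ≈ -0.0021147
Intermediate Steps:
P(H) = 2*H
k = 4 (k = (-2)**2 = 4)
k/(-17693) + N(P(U), 83)/(-29122) = 4/(-17693) + (2*(-14) + 83)/(-29122) = 4*(-1/17693) + (-28 + 83)*(-1/29122) = -4/17693 + 55*(-1/29122) = -4/17693 - 55/29122 = -1089603/515255546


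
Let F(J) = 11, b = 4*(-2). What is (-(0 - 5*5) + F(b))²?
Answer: 1296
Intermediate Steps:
b = -8
(-(0 - 5*5) + F(b))² = (-(0 - 5*5) + 11)² = (-(0 - 25) + 11)² = (-(-25) + 11)² = (-1*(-25) + 11)² = (25 + 11)² = 36² = 1296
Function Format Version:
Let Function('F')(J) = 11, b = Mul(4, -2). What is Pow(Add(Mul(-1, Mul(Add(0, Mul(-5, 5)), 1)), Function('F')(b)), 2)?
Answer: 1296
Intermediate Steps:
b = -8
Pow(Add(Mul(-1, Mul(Add(0, Mul(-5, 5)), 1)), Function('F')(b)), 2) = Pow(Add(Mul(-1, Mul(Add(0, Mul(-5, 5)), 1)), 11), 2) = Pow(Add(Mul(-1, Mul(Add(0, -25), 1)), 11), 2) = Pow(Add(Mul(-1, Mul(-25, 1)), 11), 2) = Pow(Add(Mul(-1, -25), 11), 2) = Pow(Add(25, 11), 2) = Pow(36, 2) = 1296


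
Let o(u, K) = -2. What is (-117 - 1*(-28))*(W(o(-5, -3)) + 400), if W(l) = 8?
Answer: -36312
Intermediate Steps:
(-117 - 1*(-28))*(W(o(-5, -3)) + 400) = (-117 - 1*(-28))*(8 + 400) = (-117 + 28)*408 = -89*408 = -36312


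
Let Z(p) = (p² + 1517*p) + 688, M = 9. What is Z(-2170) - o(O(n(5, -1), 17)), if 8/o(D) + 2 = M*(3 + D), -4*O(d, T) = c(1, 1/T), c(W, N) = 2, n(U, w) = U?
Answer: 58125602/41 ≈ 1.4177e+6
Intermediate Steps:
O(d, T) = -½ (O(d, T) = -¼*2 = -½)
Z(p) = 688 + p² + 1517*p
o(D) = 8/(25 + 9*D) (o(D) = 8/(-2 + 9*(3 + D)) = 8/(-2 + (27 + 9*D)) = 8/(25 + 9*D))
Z(-2170) - o(O(n(5, -1), 17)) = (688 + (-2170)² + 1517*(-2170)) - 8/(25 + 9*(-½)) = (688 + 4708900 - 3291890) - 8/(25 - 9/2) = 1417698 - 8/41/2 = 1417698 - 8*2/41 = 1417698 - 1*16/41 = 1417698 - 16/41 = 58125602/41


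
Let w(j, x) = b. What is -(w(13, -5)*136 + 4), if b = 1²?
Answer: -140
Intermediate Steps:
b = 1
w(j, x) = 1
-(w(13, -5)*136 + 4) = -(1*136 + 4) = -(136 + 4) = -1*140 = -140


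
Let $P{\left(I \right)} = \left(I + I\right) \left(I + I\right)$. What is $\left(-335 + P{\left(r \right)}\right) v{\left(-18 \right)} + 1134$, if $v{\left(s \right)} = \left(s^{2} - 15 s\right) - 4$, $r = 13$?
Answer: $202324$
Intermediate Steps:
$P{\left(I \right)} = 4 I^{2}$ ($P{\left(I \right)} = 2 I 2 I = 4 I^{2}$)
$v{\left(s \right)} = -4 + s^{2} - 15 s$
$\left(-335 + P{\left(r \right)}\right) v{\left(-18 \right)} + 1134 = \left(-335 + 4 \cdot 13^{2}\right) \left(-4 + \left(-18\right)^{2} - -270\right) + 1134 = \left(-335 + 4 \cdot 169\right) \left(-4 + 324 + 270\right) + 1134 = \left(-335 + 676\right) 590 + 1134 = 341 \cdot 590 + 1134 = 201190 + 1134 = 202324$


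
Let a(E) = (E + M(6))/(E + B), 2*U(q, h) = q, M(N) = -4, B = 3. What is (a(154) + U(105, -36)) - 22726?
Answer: -7119179/314 ≈ -22673.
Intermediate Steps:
U(q, h) = q/2
a(E) = (-4 + E)/(3 + E) (a(E) = (E - 4)/(E + 3) = (-4 + E)/(3 + E))
(a(154) + U(105, -36)) - 22726 = ((-4 + 154)/(3 + 154) + (½)*105) - 22726 = (150/157 + 105/2) - 22726 = 16785/314 - 22726 = -7119179/314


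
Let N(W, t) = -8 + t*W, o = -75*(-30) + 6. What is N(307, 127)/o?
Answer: 38981/2256 ≈ 17.279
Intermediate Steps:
o = 2256 (o = 2250 + 6 = 2256)
N(W, t) = -8 + W*t
N(307, 127)/o = (-8 + 307*127)/2256 = (-8 + 38989)*(1/2256) = 38981*(1/2256) = 38981/2256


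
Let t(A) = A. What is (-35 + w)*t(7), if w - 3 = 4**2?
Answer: -112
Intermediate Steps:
w = 19 (w = 3 + 4**2 = 3 + 16 = 19)
(-35 + w)*t(7) = (-35 + 19)*7 = -16*7 = -112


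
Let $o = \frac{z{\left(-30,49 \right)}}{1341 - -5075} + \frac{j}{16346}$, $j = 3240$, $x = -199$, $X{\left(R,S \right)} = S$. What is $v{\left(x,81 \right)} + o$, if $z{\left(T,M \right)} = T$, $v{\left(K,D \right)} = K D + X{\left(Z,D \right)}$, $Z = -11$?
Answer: $- \frac{420494991027}{26218984} \approx -16038.0$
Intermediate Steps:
$v{\left(K,D \right)} = D + D K$ ($v{\left(K,D \right)} = K D + D = D K + D = D + D K$)
$o = \frac{5074365}{26218984}$ ($o = - \frac{30}{1341 - -5075} + \frac{3240}{16346} = - \frac{30}{1341 + 5075} + 3240 \cdot \frac{1}{16346} = - \frac{30}{6416} + \frac{1620}{8173} = \left(-30\right) \frac{1}{6416} + \frac{1620}{8173} = - \frac{15}{3208} + \frac{1620}{8173} = \frac{5074365}{26218984} \approx 0.19354$)
$v{\left(x,81 \right)} + o = 81 \left(1 - 199\right) + \frac{5074365}{26218984} = 81 \left(-198\right) + \frac{5074365}{26218984} = -16038 + \frac{5074365}{26218984} = - \frac{420494991027}{26218984}$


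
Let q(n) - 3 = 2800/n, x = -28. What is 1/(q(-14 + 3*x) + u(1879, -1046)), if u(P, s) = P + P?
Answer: 7/26127 ≈ 0.00026792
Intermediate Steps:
q(n) = 3 + 2800/n
u(P, s) = 2*P
1/(q(-14 + 3*x) + u(1879, -1046)) = 1/((3 + 2800/(-14 + 3*(-28))) + 2*1879) = 1/((3 + 2800/(-14 - 84)) + 3758) = 1/((3 + 2800/(-98)) + 3758) = 1/((3 + 2800*(-1/98)) + 3758) = 1/((3 - 200/7) + 3758) = 1/(-179/7 + 3758) = 1/(26127/7) = 7/26127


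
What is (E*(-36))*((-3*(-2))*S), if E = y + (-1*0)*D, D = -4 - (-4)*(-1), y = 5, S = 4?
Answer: -4320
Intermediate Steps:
D = -8 (D = -4 - 1*4 = -4 - 4 = -8)
E = 5 (E = 5 - 1*0*(-8) = 5 + 0*(-8) = 5 + 0 = 5)
(E*(-36))*((-3*(-2))*S) = (5*(-36))*(-3*(-2)*4) = -1080*4 = -180*24 = -4320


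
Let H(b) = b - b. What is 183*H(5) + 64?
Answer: 64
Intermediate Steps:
H(b) = 0
183*H(5) + 64 = 183*0 + 64 = 0 + 64 = 64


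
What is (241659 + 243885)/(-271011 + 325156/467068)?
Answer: -14173879062/7911265037 ≈ -1.7916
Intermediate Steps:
(241659 + 243885)/(-271011 + 325156/467068) = 485544/(-271011 + 325156*(1/467068)) = 485544/(-271011 + 81289/116767) = 485544/(-31645060148/116767) = 485544*(-116767/31645060148) = -14173879062/7911265037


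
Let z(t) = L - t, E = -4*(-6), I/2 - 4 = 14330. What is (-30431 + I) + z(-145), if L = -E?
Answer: -1642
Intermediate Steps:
I = 28668 (I = 8 + 2*14330 = 8 + 28660 = 28668)
E = 24
L = -24 (L = -1*24 = -24)
z(t) = -24 - t
(-30431 + I) + z(-145) = (-30431 + 28668) + (-24 - 1*(-145)) = -1763 + (-24 + 145) = -1763 + 121 = -1642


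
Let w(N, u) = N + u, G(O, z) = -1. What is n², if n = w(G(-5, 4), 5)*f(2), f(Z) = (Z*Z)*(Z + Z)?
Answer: 4096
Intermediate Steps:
f(Z) = 2*Z³ (f(Z) = Z²*(2*Z) = 2*Z³)
n = 64 (n = (-1 + 5)*(2*2³) = 4*(2*8) = 4*16 = 64)
n² = 64² = 4096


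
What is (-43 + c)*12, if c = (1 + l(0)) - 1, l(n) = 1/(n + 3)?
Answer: -512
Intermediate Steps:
l(n) = 1/(3 + n)
c = ⅓ (c = (1 + 1/(3 + 0)) - 1 = (1 + 1/3) - 1 = (1 + ⅓) - 1 = 4/3 - 1 = ⅓ ≈ 0.33333)
(-43 + c)*12 = (-43 + ⅓)*12 = -128/3*12 = -512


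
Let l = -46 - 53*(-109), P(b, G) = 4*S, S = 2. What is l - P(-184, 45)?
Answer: 5723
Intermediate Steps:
P(b, G) = 8 (P(b, G) = 4*2 = 8)
l = 5731 (l = -46 + 5777 = 5731)
l - P(-184, 45) = 5731 - 1*8 = 5731 - 8 = 5723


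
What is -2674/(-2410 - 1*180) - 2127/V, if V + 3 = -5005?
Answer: 1350023/926480 ≈ 1.4572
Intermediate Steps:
V = -5008 (V = -3 - 5005 = -5008)
-2674/(-2410 - 1*180) - 2127/V = -2674/(-2410 - 1*180) - 2127/(-5008) = -2674/(-2410 - 180) - 2127*(-1/5008) = -2674/(-2590) + 2127/5008 = -2674*(-1/2590) + 2127/5008 = 191/185 + 2127/5008 = 1350023/926480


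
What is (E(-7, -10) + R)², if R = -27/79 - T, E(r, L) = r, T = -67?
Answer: 22212369/6241 ≈ 3559.1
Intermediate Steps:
R = 5266/79 (R = -27/79 - 1*(-67) = -27*1/79 + 67 = -27/79 + 67 = 5266/79 ≈ 66.658)
(E(-7, -10) + R)² = (-7 + 5266/79)² = (4713/79)² = 22212369/6241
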